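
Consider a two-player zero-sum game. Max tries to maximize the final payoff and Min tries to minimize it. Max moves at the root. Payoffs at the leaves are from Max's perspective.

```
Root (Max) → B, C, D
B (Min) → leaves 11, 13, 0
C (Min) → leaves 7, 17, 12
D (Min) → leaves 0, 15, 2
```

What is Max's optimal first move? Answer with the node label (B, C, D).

B (Min): min(11, 13, 0) = 0
C (Min): min(7, 17, 12) = 7
D (Min): min(0, 15, 2) = 0
Root (Max): max(0, 7, 0) = 7
Max picks the child with the highest value: C (value 7).

C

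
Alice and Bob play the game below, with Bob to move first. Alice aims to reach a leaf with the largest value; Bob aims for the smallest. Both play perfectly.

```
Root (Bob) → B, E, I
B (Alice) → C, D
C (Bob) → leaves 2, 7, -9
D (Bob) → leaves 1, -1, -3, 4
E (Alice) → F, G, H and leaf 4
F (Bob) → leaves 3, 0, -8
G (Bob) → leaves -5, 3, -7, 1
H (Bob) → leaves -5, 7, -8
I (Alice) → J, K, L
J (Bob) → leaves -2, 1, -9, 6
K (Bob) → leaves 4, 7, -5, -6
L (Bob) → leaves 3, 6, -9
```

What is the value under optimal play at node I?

-6

J: min(-2, 1, -9, 6) = -9
K: min(4, 7, -5, -6) = -6
L: min(3, 6, -9) = -9
I: max(-9, -6, -9) = -6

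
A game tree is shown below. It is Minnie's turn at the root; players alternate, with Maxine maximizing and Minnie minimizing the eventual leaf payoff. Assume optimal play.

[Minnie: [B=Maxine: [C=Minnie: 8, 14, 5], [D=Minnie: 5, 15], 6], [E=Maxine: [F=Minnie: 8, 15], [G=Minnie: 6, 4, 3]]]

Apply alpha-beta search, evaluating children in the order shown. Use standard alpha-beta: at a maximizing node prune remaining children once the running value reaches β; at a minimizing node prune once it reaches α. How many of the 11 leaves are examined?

C [α=-∞,β=+∞]: v=5
D [α=5,β=+∞]: v=5 after child 1 ≤ α → α-cutoff, skip 1
B [α=-∞,β=+∞]: v=6
F [α=-∞,β=6]: v=8
E [α=-∞,β=6]: v=8 after child 1 ≥ β → β-cutoff, skip 1
Root [α=-∞,β=+∞]: v=6
Leaves evaluated: 7 of 11.

7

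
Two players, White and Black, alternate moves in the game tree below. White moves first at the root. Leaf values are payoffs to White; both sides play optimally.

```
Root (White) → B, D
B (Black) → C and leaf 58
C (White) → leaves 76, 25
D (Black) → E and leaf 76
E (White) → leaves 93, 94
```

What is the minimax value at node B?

C: max(76, 25) = 76
B: min(76, 58) = 58

58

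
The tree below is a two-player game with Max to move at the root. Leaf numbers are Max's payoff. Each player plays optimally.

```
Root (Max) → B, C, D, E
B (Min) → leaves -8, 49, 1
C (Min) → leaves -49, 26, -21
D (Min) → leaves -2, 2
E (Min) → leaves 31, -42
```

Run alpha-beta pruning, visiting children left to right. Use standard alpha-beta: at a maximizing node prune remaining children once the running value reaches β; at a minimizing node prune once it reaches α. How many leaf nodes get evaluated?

8

B [α=-∞,β=+∞]: v=-8
C [α=-8,β=+∞]: v=-49 after child 1 ≤ α → α-cutoff, skip 2
D [α=-8,β=+∞]: v=-2
E [α=-2,β=+∞]: v=-42
Root [α=-∞,β=+∞]: v=-2
Leaves evaluated: 8 of 10.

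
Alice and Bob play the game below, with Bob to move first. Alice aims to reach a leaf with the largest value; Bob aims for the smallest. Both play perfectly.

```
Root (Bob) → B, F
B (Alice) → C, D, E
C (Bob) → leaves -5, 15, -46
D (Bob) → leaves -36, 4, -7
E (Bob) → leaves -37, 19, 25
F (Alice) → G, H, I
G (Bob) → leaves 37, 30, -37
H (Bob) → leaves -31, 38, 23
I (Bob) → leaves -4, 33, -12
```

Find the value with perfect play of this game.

-36

C (Bob): min(-5, 15, -46) = -46
D (Bob): min(-36, 4, -7) = -36
E (Bob): min(-37, 19, 25) = -37
B (Alice): max(-46, -36, -37) = -36
G (Bob): min(37, 30, -37) = -37
H (Bob): min(-31, 38, 23) = -31
I (Bob): min(-4, 33, -12) = -12
F (Alice): max(-37, -31, -12) = -12
Root (Bob): min(-36, -12) = -36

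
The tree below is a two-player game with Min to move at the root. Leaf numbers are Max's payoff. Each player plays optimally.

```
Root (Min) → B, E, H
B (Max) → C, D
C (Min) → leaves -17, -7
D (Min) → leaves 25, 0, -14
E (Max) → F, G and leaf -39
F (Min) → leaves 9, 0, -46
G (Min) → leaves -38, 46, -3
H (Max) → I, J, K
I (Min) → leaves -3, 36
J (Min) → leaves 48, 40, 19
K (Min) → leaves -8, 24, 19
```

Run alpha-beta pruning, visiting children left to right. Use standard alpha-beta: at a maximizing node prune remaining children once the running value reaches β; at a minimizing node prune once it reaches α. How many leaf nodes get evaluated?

14

C [α=-∞,β=+∞]: v=-17
D [α=-17,β=+∞]: v=-14
B [α=-∞,β=+∞]: v=-14
F [α=-∞,β=-14]: v=-46
G [α=-46,β=-14]: v=-38
E [α=-∞,β=-14]: v=-38
I [α=-∞,β=-38]: v=-3
H [α=-∞,β=-38]: v=-3 after child 1 ≥ β → β-cutoff, skip 2
Root [α=-∞,β=+∞]: v=-38
Leaves evaluated: 14 of 20.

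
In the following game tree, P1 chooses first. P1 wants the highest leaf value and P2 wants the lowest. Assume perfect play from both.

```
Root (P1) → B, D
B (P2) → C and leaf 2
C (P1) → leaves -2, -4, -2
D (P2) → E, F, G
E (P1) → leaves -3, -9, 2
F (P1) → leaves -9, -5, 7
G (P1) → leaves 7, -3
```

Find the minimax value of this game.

C (P1): max(-2, -4, -2) = -2
B (P2): min(-2, 2) = -2
E (P1): max(-3, -9, 2) = 2
F (P1): max(-9, -5, 7) = 7
G (P1): max(7, -3) = 7
D (P2): min(2, 7, 7) = 2
Root (P1): max(-2, 2) = 2

2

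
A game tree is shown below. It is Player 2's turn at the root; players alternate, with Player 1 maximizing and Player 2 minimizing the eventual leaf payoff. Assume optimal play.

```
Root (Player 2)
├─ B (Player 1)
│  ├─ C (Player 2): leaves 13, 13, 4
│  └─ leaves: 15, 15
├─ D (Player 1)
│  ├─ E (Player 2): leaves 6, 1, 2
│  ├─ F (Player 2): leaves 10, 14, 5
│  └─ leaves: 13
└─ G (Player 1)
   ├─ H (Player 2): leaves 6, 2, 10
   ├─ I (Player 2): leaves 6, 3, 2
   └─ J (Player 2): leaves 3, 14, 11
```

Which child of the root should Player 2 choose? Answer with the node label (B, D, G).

C (Player 2): min(13, 13, 4) = 4
B (Player 1): max(4, 15, 15) = 15
E (Player 2): min(6, 1, 2) = 1
F (Player 2): min(10, 14, 5) = 5
D (Player 1): max(1, 5, 13) = 13
H (Player 2): min(6, 2, 10) = 2
I (Player 2): min(6, 3, 2) = 2
J (Player 2): min(3, 14, 11) = 3
G (Player 1): max(2, 2, 3) = 3
Root (Player 2): min(15, 13, 3) = 3
Player 2 picks the child with the lowest value: G (value 3).

G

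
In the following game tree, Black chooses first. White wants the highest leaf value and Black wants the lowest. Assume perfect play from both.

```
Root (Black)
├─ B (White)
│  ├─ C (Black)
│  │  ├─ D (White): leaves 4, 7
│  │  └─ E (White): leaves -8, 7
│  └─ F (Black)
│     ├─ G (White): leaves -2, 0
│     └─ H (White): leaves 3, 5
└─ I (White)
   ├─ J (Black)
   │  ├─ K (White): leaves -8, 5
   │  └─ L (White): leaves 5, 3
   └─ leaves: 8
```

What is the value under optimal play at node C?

D: max(4, 7) = 7
E: max(-8, 7) = 7
C: min(7, 7) = 7

7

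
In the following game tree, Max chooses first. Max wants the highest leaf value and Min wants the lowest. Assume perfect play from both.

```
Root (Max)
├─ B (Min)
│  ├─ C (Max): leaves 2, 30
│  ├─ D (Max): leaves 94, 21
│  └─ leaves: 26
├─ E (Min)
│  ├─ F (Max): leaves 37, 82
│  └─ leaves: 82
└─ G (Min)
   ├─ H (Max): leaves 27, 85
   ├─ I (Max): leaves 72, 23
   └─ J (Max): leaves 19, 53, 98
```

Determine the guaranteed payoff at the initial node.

82

C (Max): max(2, 30) = 30
D (Max): max(94, 21) = 94
B (Min): min(30, 94, 26) = 26
F (Max): max(37, 82) = 82
E (Min): min(82, 82) = 82
H (Max): max(27, 85) = 85
I (Max): max(72, 23) = 72
J (Max): max(19, 53, 98) = 98
G (Min): min(85, 72, 98) = 72
Root (Max): max(26, 82, 72) = 82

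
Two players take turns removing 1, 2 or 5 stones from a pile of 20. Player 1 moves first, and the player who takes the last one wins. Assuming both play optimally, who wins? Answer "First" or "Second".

W/L table (W = player to move can force a win):
i:   0  1  2  3  4  5  6  7  8  9 10 11 12 13 14 15 16 17 18 19 20
     L  W  W  L  W  W  L  W  W  L  W  W  L  W  W  L  W  W  L  W  W
Position 20 is W, so the first player wins.

First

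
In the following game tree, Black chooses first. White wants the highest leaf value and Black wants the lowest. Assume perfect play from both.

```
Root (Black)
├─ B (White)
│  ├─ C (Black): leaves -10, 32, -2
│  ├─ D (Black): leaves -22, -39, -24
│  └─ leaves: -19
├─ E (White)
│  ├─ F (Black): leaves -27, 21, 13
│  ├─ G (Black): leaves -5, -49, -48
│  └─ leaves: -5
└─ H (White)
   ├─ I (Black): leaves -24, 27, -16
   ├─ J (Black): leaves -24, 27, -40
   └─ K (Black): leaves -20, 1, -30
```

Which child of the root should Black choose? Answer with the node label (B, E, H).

C (Black): min(-10, 32, -2) = -10
D (Black): min(-22, -39, -24) = -39
B (White): max(-10, -39, -19) = -10
F (Black): min(-27, 21, 13) = -27
G (Black): min(-5, -49, -48) = -49
E (White): max(-27, -49, -5) = -5
I (Black): min(-24, 27, -16) = -24
J (Black): min(-24, 27, -40) = -40
K (Black): min(-20, 1, -30) = -30
H (White): max(-24, -40, -30) = -24
Root (Black): min(-10, -5, -24) = -24
Black picks the child with the lowest value: H (value -24).

H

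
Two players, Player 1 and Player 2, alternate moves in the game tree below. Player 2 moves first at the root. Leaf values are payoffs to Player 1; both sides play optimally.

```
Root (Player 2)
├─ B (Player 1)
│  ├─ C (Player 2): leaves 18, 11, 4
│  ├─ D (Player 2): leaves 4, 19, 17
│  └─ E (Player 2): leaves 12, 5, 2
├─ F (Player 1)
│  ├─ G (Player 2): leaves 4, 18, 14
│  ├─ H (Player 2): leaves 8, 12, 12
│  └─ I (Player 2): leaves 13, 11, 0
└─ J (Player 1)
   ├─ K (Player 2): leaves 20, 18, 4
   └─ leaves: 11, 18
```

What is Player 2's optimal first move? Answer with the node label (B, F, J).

B

C (Player 2): min(18, 11, 4) = 4
D (Player 2): min(4, 19, 17) = 4
E (Player 2): min(12, 5, 2) = 2
B (Player 1): max(4, 4, 2) = 4
G (Player 2): min(4, 18, 14) = 4
H (Player 2): min(8, 12, 12) = 8
I (Player 2): min(13, 11, 0) = 0
F (Player 1): max(4, 8, 0) = 8
K (Player 2): min(20, 18, 4) = 4
J (Player 1): max(4, 11, 18) = 18
Root (Player 2): min(4, 8, 18) = 4
Player 2 picks the child with the lowest value: B (value 4).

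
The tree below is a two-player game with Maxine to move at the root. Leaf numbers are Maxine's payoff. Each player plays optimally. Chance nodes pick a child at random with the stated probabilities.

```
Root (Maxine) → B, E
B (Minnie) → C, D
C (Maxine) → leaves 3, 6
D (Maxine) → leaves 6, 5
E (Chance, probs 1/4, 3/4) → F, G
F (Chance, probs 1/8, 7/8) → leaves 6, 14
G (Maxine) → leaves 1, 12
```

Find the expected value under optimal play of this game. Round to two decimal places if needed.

12.25

C (Maxine): max(3, 6) = 6
D (Maxine): max(6, 5) = 6
B (Minnie): min(6, 6) = 6
F (Chance): 1/8·6 + 7/8·14 = 13
G (Maxine): max(1, 12) = 12
E (Chance): 1/4·13 + 3/4·12 = 12.25
Root (Maxine): max(6, 12.25) = 12.25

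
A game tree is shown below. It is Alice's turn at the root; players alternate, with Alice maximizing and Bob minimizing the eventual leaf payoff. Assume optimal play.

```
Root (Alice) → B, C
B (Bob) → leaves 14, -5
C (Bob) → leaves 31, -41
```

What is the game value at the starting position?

-5

B (Bob): min(14, -5) = -5
C (Bob): min(31, -41) = -41
Root (Alice): max(-5, -41) = -5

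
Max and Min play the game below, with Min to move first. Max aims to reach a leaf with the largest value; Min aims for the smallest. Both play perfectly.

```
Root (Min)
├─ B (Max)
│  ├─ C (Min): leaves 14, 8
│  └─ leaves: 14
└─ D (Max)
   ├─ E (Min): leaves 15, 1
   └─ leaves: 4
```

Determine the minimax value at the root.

4

C (Min): min(14, 8) = 8
B (Max): max(8, 14) = 14
E (Min): min(15, 1) = 1
D (Max): max(1, 4) = 4
Root (Min): min(14, 4) = 4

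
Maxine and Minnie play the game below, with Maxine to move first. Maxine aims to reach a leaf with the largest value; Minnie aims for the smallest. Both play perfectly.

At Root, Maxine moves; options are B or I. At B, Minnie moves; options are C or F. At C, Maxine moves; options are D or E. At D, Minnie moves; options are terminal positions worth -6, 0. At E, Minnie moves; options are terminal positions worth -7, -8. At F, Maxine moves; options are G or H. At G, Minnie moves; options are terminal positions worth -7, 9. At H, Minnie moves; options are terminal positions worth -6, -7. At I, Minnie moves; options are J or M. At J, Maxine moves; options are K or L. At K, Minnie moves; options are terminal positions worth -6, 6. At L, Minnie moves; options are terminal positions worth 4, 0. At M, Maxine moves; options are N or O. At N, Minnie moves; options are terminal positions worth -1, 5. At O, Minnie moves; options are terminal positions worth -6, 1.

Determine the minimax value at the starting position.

-1

D (Minnie): min(-6, 0) = -6
E (Minnie): min(-7, -8) = -8
C (Maxine): max(-6, -8) = -6
G (Minnie): min(-7, 9) = -7
H (Minnie): min(-6, -7) = -7
F (Maxine): max(-7, -7) = -7
B (Minnie): min(-6, -7) = -7
K (Minnie): min(-6, 6) = -6
L (Minnie): min(4, 0) = 0
J (Maxine): max(-6, 0) = 0
N (Minnie): min(-1, 5) = -1
O (Minnie): min(-6, 1) = -6
M (Maxine): max(-1, -6) = -1
I (Minnie): min(0, -1) = -1
Root (Maxine): max(-7, -1) = -1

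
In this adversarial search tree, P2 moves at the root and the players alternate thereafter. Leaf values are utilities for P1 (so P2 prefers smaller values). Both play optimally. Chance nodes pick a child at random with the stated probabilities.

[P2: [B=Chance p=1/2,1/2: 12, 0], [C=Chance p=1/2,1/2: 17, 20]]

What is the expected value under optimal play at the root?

B (Chance): 1/2·12 + 1/2·0 = 6
C (Chance): 1/2·17 + 1/2·20 = 18.5
Root (P2): min(6, 18.5) = 6

6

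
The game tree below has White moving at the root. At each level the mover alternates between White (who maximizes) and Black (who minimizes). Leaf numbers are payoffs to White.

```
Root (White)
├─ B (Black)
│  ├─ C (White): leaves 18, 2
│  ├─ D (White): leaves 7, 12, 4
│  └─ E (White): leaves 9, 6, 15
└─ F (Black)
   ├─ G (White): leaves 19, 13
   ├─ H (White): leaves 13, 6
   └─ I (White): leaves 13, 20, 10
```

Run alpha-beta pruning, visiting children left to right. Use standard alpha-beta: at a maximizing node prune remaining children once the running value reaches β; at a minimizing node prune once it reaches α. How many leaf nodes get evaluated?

13

C [α=-∞,β=+∞]: v=18
D [α=-∞,β=18]: v=12
E [α=-∞,β=12]: v=15
B [α=-∞,β=+∞]: v=12
G [α=12,β=+∞]: v=19
H [α=12,β=19]: v=13
I [α=12,β=13]: v=13 after child 1 ≥ β → β-cutoff, skip 2
F [α=12,β=+∞]: v=13
Root [α=-∞,β=+∞]: v=13
Leaves evaluated: 13 of 15.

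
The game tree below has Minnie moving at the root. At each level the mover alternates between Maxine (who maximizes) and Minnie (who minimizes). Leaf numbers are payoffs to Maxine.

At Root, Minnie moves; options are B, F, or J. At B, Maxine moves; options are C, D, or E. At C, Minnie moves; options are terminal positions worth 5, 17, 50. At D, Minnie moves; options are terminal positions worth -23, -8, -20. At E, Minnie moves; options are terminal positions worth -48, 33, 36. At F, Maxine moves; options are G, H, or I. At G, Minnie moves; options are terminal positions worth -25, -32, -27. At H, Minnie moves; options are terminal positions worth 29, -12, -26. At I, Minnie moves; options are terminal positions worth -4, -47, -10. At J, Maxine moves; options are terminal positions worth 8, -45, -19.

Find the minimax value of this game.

-26

C (Minnie): min(5, 17, 50) = 5
D (Minnie): min(-23, -8, -20) = -23
E (Minnie): min(-48, 33, 36) = -48
B (Maxine): max(5, -23, -48) = 5
G (Minnie): min(-25, -32, -27) = -32
H (Minnie): min(29, -12, -26) = -26
I (Minnie): min(-4, -47, -10) = -47
F (Maxine): max(-32, -26, -47) = -26
J (Maxine): max(8, -45, -19) = 8
Root (Minnie): min(5, -26, 8) = -26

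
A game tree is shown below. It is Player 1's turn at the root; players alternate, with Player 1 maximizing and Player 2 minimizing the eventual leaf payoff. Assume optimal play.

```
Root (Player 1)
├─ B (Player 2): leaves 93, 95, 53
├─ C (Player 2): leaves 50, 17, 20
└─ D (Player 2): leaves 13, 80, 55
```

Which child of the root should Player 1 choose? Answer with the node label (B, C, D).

B (Player 2): min(93, 95, 53) = 53
C (Player 2): min(50, 17, 20) = 17
D (Player 2): min(13, 80, 55) = 13
Root (Player 1): max(53, 17, 13) = 53
Player 1 picks the child with the highest value: B (value 53).

B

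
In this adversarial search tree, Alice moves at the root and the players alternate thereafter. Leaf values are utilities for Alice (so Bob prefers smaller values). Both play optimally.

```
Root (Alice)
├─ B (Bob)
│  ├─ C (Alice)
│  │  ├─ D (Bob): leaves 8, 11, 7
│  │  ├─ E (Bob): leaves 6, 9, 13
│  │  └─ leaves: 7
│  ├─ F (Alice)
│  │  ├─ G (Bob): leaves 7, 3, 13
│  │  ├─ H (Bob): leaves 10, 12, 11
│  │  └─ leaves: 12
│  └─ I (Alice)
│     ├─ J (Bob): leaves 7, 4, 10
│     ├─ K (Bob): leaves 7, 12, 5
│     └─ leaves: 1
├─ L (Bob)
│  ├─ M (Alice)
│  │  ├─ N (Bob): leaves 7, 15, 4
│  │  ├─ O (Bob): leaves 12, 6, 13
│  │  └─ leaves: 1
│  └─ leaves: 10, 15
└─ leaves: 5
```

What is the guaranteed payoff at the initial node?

6

D (Bob): min(8, 11, 7) = 7
E (Bob): min(6, 9, 13) = 6
C (Alice): max(7, 6, 7) = 7
G (Bob): min(7, 3, 13) = 3
H (Bob): min(10, 12, 11) = 10
F (Alice): max(3, 10, 12) = 12
J (Bob): min(7, 4, 10) = 4
K (Bob): min(7, 12, 5) = 5
I (Alice): max(4, 5, 1) = 5
B (Bob): min(7, 12, 5) = 5
N (Bob): min(7, 15, 4) = 4
O (Bob): min(12, 6, 13) = 6
M (Alice): max(4, 6, 1) = 6
L (Bob): min(6, 10, 15) = 6
Root (Alice): max(5, 6, 5) = 6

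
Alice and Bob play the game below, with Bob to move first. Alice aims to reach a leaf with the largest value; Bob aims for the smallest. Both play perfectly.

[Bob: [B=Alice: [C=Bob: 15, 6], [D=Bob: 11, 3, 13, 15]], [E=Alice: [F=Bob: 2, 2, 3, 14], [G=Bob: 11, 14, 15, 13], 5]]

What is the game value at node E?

11

F: min(2, 2, 3, 14) = 2
G: min(11, 14, 15, 13) = 11
E: max(2, 11, 5) = 11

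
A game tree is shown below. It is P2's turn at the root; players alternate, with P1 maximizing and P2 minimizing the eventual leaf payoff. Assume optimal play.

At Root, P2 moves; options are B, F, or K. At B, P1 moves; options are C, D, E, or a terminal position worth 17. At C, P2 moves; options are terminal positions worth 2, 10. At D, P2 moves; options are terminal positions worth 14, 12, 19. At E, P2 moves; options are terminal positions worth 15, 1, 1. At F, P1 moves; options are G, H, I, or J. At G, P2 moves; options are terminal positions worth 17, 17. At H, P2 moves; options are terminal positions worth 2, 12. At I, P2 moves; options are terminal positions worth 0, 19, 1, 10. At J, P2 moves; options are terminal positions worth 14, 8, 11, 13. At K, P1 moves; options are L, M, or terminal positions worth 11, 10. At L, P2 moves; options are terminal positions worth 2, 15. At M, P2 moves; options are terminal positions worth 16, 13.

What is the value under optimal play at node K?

L: min(2, 15) = 2
M: min(16, 13) = 13
K: max(2, 13, 11, 10) = 13

13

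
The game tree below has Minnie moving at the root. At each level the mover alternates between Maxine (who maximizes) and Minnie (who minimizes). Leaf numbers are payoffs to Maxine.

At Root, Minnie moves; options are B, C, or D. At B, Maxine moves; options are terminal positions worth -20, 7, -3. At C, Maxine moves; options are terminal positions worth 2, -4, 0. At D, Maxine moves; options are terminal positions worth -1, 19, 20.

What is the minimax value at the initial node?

2

B (Maxine): max(-20, 7, -3) = 7
C (Maxine): max(2, -4, 0) = 2
D (Maxine): max(-1, 19, 20) = 20
Root (Minnie): min(7, 2, 20) = 2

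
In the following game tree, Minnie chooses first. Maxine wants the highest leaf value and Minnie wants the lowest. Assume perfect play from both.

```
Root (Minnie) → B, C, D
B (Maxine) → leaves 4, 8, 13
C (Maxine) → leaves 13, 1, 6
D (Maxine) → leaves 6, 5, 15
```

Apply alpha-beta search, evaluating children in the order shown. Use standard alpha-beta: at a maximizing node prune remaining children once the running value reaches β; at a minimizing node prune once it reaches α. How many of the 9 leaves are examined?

7

B [α=-∞,β=+∞]: v=13
C [α=-∞,β=13]: v=13 after child 1 ≥ β → β-cutoff, skip 2
D [α=-∞,β=13]: v=15
Root [α=-∞,β=+∞]: v=13
Leaves evaluated: 7 of 9.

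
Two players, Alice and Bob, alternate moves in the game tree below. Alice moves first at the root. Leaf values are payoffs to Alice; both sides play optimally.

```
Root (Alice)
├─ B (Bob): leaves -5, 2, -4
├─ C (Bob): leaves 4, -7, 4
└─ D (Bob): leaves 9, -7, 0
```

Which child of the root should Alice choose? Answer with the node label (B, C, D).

B

B (Bob): min(-5, 2, -4) = -5
C (Bob): min(4, -7, 4) = -7
D (Bob): min(9, -7, 0) = -7
Root (Alice): max(-5, -7, -7) = -5
Alice picks the child with the highest value: B (value -5).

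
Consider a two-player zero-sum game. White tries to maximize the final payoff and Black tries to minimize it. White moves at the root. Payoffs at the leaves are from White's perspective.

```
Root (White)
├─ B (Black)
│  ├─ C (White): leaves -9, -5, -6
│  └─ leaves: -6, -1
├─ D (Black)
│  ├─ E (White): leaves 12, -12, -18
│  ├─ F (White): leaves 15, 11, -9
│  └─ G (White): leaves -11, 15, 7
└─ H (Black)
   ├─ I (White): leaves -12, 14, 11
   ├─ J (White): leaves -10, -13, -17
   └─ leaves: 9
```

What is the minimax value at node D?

12

E: max(12, -12, -18) = 12
F: max(15, 11, -9) = 15
G: max(-11, 15, 7) = 15
D: min(12, 15, 15) = 12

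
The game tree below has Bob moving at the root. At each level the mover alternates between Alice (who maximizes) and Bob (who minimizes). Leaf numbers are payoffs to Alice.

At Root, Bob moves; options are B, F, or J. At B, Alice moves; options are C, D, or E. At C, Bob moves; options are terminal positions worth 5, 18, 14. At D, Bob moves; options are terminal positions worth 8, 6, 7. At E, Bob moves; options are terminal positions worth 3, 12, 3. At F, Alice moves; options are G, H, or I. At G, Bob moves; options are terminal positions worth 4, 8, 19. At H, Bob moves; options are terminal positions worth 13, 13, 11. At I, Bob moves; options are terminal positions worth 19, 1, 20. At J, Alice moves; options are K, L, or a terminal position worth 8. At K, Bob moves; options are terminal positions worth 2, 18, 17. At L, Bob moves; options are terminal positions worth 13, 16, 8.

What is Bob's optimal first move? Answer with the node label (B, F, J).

B

C (Bob): min(5, 18, 14) = 5
D (Bob): min(8, 6, 7) = 6
E (Bob): min(3, 12, 3) = 3
B (Alice): max(5, 6, 3) = 6
G (Bob): min(4, 8, 19) = 4
H (Bob): min(13, 13, 11) = 11
I (Bob): min(19, 1, 20) = 1
F (Alice): max(4, 11, 1) = 11
K (Bob): min(2, 18, 17) = 2
L (Bob): min(13, 16, 8) = 8
J (Alice): max(2, 8, 8) = 8
Root (Bob): min(6, 11, 8) = 6
Bob picks the child with the lowest value: B (value 6).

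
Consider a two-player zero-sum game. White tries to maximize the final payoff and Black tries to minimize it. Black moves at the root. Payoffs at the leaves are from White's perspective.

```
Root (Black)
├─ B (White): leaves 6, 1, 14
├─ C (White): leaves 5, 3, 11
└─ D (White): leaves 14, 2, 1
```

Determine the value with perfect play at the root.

B (White): max(6, 1, 14) = 14
C (White): max(5, 3, 11) = 11
D (White): max(14, 2, 1) = 14
Root (Black): min(14, 11, 14) = 11

11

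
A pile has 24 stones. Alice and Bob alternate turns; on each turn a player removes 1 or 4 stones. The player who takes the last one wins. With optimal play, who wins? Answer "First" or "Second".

First

i:   0  1  2  3  4  5  6  7  8  9 10 11 12 13 14 15 16 17 18 19 20 21 22 23 24
     L  W  L  W  W  L  W  L  W  W  L  W  L  W  W  L  W  L  W  W  L  W  L  W  W
Position 24 is W, so the first player wins.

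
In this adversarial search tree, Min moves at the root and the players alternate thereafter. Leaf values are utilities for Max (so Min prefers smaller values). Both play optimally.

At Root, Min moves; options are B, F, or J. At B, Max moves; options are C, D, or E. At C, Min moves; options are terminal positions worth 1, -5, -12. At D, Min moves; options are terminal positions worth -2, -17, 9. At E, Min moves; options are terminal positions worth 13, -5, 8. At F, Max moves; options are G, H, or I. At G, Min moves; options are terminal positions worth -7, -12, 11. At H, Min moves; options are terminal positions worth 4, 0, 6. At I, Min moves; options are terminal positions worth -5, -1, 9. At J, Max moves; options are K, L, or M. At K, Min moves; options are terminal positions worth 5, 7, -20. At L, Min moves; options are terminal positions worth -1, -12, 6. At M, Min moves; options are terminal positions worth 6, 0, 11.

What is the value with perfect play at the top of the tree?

C (Min): min(1, -5, -12) = -12
D (Min): min(-2, -17, 9) = -17
E (Min): min(13, -5, 8) = -5
B (Max): max(-12, -17, -5) = -5
G (Min): min(-7, -12, 11) = -12
H (Min): min(4, 0, 6) = 0
I (Min): min(-5, -1, 9) = -5
F (Max): max(-12, 0, -5) = 0
K (Min): min(5, 7, -20) = -20
L (Min): min(-1, -12, 6) = -12
M (Min): min(6, 0, 11) = 0
J (Max): max(-20, -12, 0) = 0
Root (Min): min(-5, 0, 0) = -5

-5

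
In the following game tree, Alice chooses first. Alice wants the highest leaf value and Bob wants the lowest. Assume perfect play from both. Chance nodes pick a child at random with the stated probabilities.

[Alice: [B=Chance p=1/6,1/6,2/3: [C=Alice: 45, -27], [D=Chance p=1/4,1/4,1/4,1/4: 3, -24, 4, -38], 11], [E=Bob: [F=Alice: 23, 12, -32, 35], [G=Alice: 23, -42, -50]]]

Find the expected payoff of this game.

23

C (Alice): max(45, -27) = 45
D (Chance): 1/4·3 + 1/4·-24 + 1/4·4 + 1/4·-38 = -13.75
B (Chance): 1/6·45 + 1/6·-13.75 + 2/3·11 = 12.54
F (Alice): max(23, 12, -32, 35) = 35
G (Alice): max(23, -42, -50) = 23
E (Bob): min(35, 23) = 23
Root (Alice): max(12.54, 23) = 23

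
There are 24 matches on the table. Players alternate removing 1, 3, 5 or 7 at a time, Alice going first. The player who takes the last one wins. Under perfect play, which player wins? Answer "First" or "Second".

Second

i:   0  1  2  3  4  5  6  7  8  9 10 11 12 13 14 15 16 17 18 19 20 21 22 23 24
     L  W  L  W  L  W  L  W  L  W  L  W  L  W  L  W  L  W  L  W  L  W  L  W  L
Position 24 is L, so the second player wins.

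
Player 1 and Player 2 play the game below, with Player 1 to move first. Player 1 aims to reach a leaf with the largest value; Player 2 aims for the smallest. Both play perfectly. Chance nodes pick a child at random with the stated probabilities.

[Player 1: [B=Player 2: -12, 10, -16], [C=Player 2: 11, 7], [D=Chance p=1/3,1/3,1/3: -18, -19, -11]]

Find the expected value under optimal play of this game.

B (Player 2): min(-12, 10, -16) = -16
C (Player 2): min(11, 7) = 7
D (Chance): 1/3·-18 + 1/3·-19 + 1/3·-11 = -16
Root (Player 1): max(-16, 7, -16) = 7

7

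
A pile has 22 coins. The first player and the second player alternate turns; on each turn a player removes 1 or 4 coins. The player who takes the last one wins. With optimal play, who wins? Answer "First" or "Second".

Positions where the player to move wins (W) vs loses (L):
i:   0  1  2  3  4  5  6  7  8  9 10 11 12 13 14 15 16 17 18 19 20 21 22
     L  W  L  W  W  L  W  L  W  W  L  W  L  W  W  L  W  L  W  W  L  W  L
Position 22 is L, so the second player wins.

Second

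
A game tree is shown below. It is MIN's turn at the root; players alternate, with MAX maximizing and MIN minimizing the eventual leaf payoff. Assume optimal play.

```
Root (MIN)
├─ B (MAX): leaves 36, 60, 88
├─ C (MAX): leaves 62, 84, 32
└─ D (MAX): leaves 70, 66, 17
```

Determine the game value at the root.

B (MAX): max(36, 60, 88) = 88
C (MAX): max(62, 84, 32) = 84
D (MAX): max(70, 66, 17) = 70
Root (MIN): min(88, 84, 70) = 70

70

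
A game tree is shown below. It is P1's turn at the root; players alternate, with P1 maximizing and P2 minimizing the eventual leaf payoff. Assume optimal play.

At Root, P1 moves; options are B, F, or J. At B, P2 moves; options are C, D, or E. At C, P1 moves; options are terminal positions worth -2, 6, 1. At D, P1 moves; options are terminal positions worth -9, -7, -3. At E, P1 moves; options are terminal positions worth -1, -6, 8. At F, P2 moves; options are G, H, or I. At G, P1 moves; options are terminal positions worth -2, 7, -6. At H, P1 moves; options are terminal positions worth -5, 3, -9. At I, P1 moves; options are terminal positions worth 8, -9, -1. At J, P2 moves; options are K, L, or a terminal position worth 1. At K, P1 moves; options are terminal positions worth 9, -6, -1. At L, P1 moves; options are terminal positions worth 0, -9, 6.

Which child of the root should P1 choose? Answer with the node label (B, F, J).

F

C (P1): max(-2, 6, 1) = 6
D (P1): max(-9, -7, -3) = -3
E (P1): max(-1, -6, 8) = 8
B (P2): min(6, -3, 8) = -3
G (P1): max(-2, 7, -6) = 7
H (P1): max(-5, 3, -9) = 3
I (P1): max(8, -9, -1) = 8
F (P2): min(7, 3, 8) = 3
K (P1): max(9, -6, -1) = 9
L (P1): max(0, -9, 6) = 6
J (P2): min(9, 6, 1) = 1
Root (P1): max(-3, 3, 1) = 3
P1 picks the child with the highest value: F (value 3).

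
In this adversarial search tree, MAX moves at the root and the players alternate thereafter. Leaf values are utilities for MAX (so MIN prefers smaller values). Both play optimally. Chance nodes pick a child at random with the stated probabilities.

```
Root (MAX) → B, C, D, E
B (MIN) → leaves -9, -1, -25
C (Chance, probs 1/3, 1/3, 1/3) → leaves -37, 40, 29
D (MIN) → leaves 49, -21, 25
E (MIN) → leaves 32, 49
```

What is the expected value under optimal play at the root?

B (MIN): min(-9, -1, -25) = -25
C (Chance): 1/3·-37 + 1/3·40 + 1/3·29 = 10.67
D (MIN): min(49, -21, 25) = -21
E (MIN): min(32, 49) = 32
Root (MAX): max(-25, 10.67, -21, 32) = 32

32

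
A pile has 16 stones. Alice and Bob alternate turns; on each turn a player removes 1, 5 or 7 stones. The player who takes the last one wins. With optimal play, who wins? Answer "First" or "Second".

Second

Mark each pile size as W (mover wins) or L (mover loses):
i:   0  1  2  3  4  5  6  7  8  9 10 11 12 13 14 15 16
     L  W  L  W  L  W  L  W  L  W  L  W  L  W  L  W  L
Position 16 is L, so the second player wins.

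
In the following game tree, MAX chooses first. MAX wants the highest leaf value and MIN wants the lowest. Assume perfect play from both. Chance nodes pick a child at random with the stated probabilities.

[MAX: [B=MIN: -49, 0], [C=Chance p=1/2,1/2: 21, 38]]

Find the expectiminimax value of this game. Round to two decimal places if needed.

B (MIN): min(-49, 0) = -49
C (Chance): 1/2·21 + 1/2·38 = 29.5
Root (MAX): max(-49, 29.5) = 29.5

29.5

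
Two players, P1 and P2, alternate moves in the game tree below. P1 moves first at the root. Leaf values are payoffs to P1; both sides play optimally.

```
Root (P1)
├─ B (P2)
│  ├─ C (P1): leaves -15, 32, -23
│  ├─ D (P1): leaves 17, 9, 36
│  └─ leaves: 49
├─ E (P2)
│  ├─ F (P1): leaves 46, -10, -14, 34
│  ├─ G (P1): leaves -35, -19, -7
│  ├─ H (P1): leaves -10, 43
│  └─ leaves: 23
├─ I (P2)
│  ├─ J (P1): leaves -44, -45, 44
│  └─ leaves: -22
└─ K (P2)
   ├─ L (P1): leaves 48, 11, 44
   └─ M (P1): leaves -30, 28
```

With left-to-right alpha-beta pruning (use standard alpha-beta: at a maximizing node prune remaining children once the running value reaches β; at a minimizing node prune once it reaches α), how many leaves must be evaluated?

23

C [α=-∞,β=+∞]: v=32
D [α=-∞,β=32]: v=36
B [α=-∞,β=+∞]: v=32
F [α=32,β=+∞]: v=46
G [α=32,β=46]: v=-7
E [α=32,β=+∞]: v=-7 after child 2 ≤ α → α-cutoff, skip 2
J [α=32,β=+∞]: v=44
I [α=32,β=+∞]: v=-22
L [α=32,β=+∞]: v=48
M [α=32,β=48]: v=28
K [α=32,β=+∞]: v=28
Root [α=-∞,β=+∞]: v=32
Leaves evaluated: 23 of 26.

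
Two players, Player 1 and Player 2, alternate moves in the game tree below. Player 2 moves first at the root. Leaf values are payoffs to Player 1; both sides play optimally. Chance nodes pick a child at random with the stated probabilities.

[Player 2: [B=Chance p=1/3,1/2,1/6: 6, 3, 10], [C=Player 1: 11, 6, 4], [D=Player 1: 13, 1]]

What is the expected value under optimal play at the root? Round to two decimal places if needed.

5.17

B (Chance): 1/3·6 + 1/2·3 + 1/6·10 = 5.17
C (Player 1): max(11, 6, 4) = 11
D (Player 1): max(13, 1) = 13
Root (Player 2): min(5.17, 11, 13) = 5.17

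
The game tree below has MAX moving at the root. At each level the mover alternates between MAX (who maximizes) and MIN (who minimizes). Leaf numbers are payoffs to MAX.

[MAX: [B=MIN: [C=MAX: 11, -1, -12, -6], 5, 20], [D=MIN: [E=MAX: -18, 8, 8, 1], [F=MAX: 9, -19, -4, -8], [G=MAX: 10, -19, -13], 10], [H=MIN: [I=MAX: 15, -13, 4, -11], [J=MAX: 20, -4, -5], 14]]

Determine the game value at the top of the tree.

14

C (MAX): max(11, -1, -12, -6) = 11
B (MIN): min(11, 5, 20) = 5
E (MAX): max(-18, 8, 8, 1) = 8
F (MAX): max(9, -19, -4, -8) = 9
G (MAX): max(10, -19, -13) = 10
D (MIN): min(8, 9, 10, 10) = 8
I (MAX): max(15, -13, 4, -11) = 15
J (MAX): max(20, -4, -5) = 20
H (MIN): min(15, 20, 14) = 14
Root (MAX): max(5, 8, 14) = 14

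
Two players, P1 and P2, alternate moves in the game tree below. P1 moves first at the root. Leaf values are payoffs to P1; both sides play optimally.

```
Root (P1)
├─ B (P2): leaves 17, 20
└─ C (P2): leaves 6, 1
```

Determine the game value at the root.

B (P2): min(17, 20) = 17
C (P2): min(6, 1) = 1
Root (P1): max(17, 1) = 17

17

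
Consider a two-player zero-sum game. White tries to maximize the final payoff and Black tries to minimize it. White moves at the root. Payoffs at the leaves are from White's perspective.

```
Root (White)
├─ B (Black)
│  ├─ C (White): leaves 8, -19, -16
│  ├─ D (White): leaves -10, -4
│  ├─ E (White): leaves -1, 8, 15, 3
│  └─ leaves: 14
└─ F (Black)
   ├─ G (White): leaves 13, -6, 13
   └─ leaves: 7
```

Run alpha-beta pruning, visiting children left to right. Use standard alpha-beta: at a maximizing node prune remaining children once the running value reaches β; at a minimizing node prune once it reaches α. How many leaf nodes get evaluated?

11

C [α=-∞,β=+∞]: v=8
D [α=-∞,β=8]: v=-4
E [α=-∞,β=-4]: v=-1 after child 1 ≥ β → β-cutoff, skip 3
B [α=-∞,β=+∞]: v=-4
G [α=-4,β=+∞]: v=13
F [α=-4,β=+∞]: v=7
Root [α=-∞,β=+∞]: v=7
Leaves evaluated: 11 of 14.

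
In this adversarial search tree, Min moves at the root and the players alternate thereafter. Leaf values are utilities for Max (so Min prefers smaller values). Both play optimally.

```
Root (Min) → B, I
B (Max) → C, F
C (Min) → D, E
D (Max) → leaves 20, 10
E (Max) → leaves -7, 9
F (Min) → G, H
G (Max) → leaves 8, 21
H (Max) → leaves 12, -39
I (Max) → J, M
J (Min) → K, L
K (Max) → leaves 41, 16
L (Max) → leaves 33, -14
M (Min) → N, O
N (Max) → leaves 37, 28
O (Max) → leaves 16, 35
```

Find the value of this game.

D (Max): max(20, 10) = 20
E (Max): max(-7, 9) = 9
C (Min): min(20, 9) = 9
G (Max): max(8, 21) = 21
H (Max): max(12, -39) = 12
F (Min): min(21, 12) = 12
B (Max): max(9, 12) = 12
K (Max): max(41, 16) = 41
L (Max): max(33, -14) = 33
J (Min): min(41, 33) = 33
N (Max): max(37, 28) = 37
O (Max): max(16, 35) = 35
M (Min): min(37, 35) = 35
I (Max): max(33, 35) = 35
Root (Min): min(12, 35) = 12

12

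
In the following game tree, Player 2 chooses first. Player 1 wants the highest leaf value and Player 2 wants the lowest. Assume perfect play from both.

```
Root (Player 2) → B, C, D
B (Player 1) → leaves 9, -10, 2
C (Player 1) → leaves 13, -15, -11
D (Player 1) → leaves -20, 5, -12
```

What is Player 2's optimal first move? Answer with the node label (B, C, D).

B (Player 1): max(9, -10, 2) = 9
C (Player 1): max(13, -15, -11) = 13
D (Player 1): max(-20, 5, -12) = 5
Root (Player 2): min(9, 13, 5) = 5
Player 2 picks the child with the lowest value: D (value 5).

D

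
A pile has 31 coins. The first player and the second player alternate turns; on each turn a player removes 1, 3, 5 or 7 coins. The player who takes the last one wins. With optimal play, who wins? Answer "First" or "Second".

First

Compute winning (W) and losing (L) positions by backward induction:
i:   0  1  2  3  4  5  6  7  8  9 10 11 12 13 14 15 16 17 18 19 20 21 22 23 24 25 26 27 28 29 30 31
     L  W  L  W  L  W  L  W  L  W  L  W  L  W  L  W  L  W  L  W  L  W  L  W  L  W  L  W  L  W  L  W
Position 31 is W, so the first player wins.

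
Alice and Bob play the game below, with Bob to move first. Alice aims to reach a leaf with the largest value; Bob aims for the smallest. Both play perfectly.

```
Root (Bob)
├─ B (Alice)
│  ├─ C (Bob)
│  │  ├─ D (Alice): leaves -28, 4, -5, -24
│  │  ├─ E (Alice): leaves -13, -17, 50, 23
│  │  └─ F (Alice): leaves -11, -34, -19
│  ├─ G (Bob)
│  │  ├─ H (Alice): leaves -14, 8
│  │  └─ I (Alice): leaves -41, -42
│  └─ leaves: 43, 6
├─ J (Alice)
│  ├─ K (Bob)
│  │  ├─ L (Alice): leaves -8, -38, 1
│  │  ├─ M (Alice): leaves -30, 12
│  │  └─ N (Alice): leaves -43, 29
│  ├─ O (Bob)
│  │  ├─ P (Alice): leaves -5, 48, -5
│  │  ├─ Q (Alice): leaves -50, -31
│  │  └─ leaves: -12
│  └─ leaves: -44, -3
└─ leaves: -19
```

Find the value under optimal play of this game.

-19

D (Alice): max(-28, 4, -5, -24) = 4
E (Alice): max(-13, -17, 50, 23) = 50
F (Alice): max(-11, -34, -19) = -11
C (Bob): min(4, 50, -11) = -11
H (Alice): max(-14, 8) = 8
I (Alice): max(-41, -42) = -41
G (Bob): min(8, -41) = -41
B (Alice): max(-11, -41, 43, 6) = 43
L (Alice): max(-8, -38, 1) = 1
M (Alice): max(-30, 12) = 12
N (Alice): max(-43, 29) = 29
K (Bob): min(1, 12, 29) = 1
P (Alice): max(-5, 48, -5) = 48
Q (Alice): max(-50, -31) = -31
O (Bob): min(48, -31, -12) = -31
J (Alice): max(1, -31, -44, -3) = 1
Root (Bob): min(43, 1, -19) = -19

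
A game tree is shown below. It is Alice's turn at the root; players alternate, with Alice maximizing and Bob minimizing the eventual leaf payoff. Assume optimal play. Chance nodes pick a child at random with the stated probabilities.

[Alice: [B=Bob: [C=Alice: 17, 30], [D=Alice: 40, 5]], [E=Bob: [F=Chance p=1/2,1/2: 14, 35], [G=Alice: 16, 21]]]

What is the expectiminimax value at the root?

C (Alice): max(17, 30) = 30
D (Alice): max(40, 5) = 40
B (Bob): min(30, 40) = 30
F (Chance): 1/2·14 + 1/2·35 = 24.5
G (Alice): max(16, 21) = 21
E (Bob): min(24.5, 21) = 21
Root (Alice): max(30, 21) = 30

30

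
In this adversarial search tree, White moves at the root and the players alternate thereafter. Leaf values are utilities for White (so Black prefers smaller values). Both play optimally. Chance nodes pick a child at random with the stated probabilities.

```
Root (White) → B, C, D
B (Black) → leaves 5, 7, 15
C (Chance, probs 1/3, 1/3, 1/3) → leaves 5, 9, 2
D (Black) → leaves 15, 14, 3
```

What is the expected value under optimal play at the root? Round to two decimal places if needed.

5.33

B (Black): min(5, 7, 15) = 5
C (Chance): 1/3·5 + 1/3·9 + 1/3·2 = 5.33
D (Black): min(15, 14, 3) = 3
Root (White): max(5, 5.33, 3) = 5.33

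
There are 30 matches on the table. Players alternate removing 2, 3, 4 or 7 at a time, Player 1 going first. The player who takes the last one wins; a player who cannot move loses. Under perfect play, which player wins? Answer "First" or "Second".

First

Mark each pile size as W (mover wins) or L (mover loses):
i:   0  1  2  3  4  5  6  7  8  9 10 11 12 13 14 15 16 17 18 19 20 21 22 23 24 25 26 27 28 29 30
     L  L  W  W  W  W  L  W  W  W  W  L  L  W  W  W  W  L  W  W  W  W  L  L  W  W  W  W  L  W  W
Position 30 is W, so the first player wins.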